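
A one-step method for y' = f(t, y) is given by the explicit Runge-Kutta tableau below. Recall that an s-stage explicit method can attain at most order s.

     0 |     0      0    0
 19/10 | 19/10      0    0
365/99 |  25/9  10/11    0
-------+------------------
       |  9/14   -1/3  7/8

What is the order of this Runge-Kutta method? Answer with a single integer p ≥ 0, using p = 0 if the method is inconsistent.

0

b = (9/14, -1/3, 7/8)
c = (0, 19/10, 365/99)
Ac = (0, 0, 19/11)
Σ b_i: 9/14·1 + (-1/3)·1 + 7/8·1 = 199/168 ≠ 1 ⇒ order 0.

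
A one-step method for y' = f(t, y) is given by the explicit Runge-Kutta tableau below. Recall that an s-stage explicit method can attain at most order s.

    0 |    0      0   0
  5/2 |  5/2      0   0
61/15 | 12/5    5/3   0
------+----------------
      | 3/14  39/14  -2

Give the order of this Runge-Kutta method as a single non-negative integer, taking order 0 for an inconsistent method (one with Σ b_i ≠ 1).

b = (3/14, 39/14, -2)
c = (0, 5/2, 61/15)
Ac = (0, 0, 25/6)
Σ b_i: 3/14·1 + 39/14·1 + (-2)·1 = 1 ✓
b·c: 39/14·5/2 + (-2)·61/15 = -491/420 ≠ 1/2 ⇒ order 1.

1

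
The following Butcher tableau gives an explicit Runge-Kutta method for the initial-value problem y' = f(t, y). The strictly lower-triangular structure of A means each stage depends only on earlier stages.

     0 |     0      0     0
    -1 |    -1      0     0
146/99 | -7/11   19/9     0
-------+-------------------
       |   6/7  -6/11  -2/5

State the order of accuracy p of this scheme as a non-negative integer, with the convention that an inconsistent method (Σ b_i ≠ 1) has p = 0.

0

b = (6/7, -6/11, -2/5)
c = (0, -1, 146/99)
Ac = (0, 0, -19/9)
Σ b_i: 6/7·1 + (-6/11)·1 + (-2/5)·1 = -34/385 ≠ 1 ⇒ order 0.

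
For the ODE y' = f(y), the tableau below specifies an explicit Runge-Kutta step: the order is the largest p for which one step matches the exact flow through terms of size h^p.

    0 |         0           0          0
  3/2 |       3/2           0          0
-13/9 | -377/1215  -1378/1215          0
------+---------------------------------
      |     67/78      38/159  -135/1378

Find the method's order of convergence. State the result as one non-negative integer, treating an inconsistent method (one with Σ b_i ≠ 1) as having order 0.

3

b = (67/78, 38/159, -135/1378)
c = (0, 3/2, -13/9)
Ac = (0, 0, -689/405)
Σ b_i: 67/78·1 + 38/159·1 + (-135/1378)·1 = 1 ✓
b·c: 38/159·3/2 + (-135/1378)·(-13/9) = 1/2 ✓
b·c²: 38/159·9/4 + (-135/1378)·169/81 = 1/3 ✓
b·Ac: (-135/1378)·(-689/405) = 1/6 ✓; 3 stages ⇒ order 3.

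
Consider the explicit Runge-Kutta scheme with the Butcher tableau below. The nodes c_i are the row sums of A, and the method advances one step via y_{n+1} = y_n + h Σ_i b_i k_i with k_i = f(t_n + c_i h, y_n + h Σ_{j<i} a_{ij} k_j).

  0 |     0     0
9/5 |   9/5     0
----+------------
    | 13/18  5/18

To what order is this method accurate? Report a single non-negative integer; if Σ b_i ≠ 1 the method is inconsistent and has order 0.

2

b = (13/18, 5/18)
c = (0, 9/5)
Σ b_i: 13/18·1 + 5/18·1 = 1 ✓
b·c: 5/18·9/5 = 1/2 ✓; 2 stages ⇒ order 2.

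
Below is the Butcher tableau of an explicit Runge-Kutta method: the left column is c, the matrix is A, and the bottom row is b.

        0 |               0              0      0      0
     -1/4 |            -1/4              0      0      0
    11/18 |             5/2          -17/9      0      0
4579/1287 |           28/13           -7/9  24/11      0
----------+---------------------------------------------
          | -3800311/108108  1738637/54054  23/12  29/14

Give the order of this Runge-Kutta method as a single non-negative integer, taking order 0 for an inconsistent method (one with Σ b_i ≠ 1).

2

b = (-3800311/108108, 1738637/54054, 23/12, 29/14)
c = (0, -1/4, 11/18, 4579/1287)
Ac = (0, 0, 17/36, 55/36)
Σ b_i: (-3800311/108108)·1 + 1738637/54054·1 + 23/12·1 + 29/14·1 = 1 ✓
b·c: 1738637/54054·(-1/4) + 23/12·11/18 + 29/14·4579/1287 = 1/2 ✓
b·c²: 1738637/54054·1/16 + 23/12·121/324 + 29/14·20967241/1656369 = 32220759229/1113079968 ≠ 1/3 ⇒ order 2.
b·Ac: 23/12·17/36 + 29/14·55/36 = 12307/3024 ≠ 1/6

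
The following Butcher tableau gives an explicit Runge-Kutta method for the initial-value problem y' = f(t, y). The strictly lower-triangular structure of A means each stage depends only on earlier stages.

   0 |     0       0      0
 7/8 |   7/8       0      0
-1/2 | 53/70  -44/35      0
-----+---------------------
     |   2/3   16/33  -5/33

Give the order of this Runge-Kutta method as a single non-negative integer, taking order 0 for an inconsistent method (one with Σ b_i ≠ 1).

3

b = (2/3, 16/33, -5/33)
c = (0, 7/8, -1/2)
Ac = (0, 0, -11/10)
Σ b_i: 2/3·1 + 16/33·1 + (-5/33)·1 = 1 ✓
b·c: 16/33·7/8 + (-5/33)·(-1/2) = 1/2 ✓
b·c²: 16/33·49/64 + (-5/33)·1/4 = 1/3 ✓
b·Ac: (-5/33)·(-11/10) = 1/6 ✓; 3 stages ⇒ order 3.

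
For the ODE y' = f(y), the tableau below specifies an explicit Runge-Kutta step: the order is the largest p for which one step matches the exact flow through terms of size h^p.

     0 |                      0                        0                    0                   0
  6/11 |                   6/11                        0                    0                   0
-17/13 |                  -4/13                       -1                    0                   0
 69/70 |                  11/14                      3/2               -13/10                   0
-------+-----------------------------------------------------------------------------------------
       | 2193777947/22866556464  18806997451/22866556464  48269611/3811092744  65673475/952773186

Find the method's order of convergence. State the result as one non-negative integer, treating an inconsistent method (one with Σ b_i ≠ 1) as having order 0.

3

b = (2193777947/22866556464, 18806997451/22866556464, 48269611/3811092744, 65673475/952773186)
c = (0, 6/11, -17/13, 69/70)
Ac = (0, 0, -6/11, 277/110)
Σ b_i: 2193777947/22866556464·1 + 18806997451/22866556464·1 + 48269611/3811092744·1 + 65673475/952773186·1 = 1 ✓
b·c: 18806997451/22866556464·6/11 + 48269611/3811092744·(-17/13) + 65673475/952773186·69/70 = 1/2 ✓
b·c²: 18806997451/22866556464·36/121 + 48269611/3811092744·289/169 + 65673475/952773186·4761/4900 = 1/3 ✓
b·Ac: 48269611/3811092744·(-6/11) + 65673475/952773186·277/110 = 1/6 ✓
b·c³: 18806997451/22866556464·216/1331 + 48269611/3811092744·(-4913/2197) + 65673475/952773186·328509/343000 = 6529850982227/38149038367440 ≠ 1/4 ⇒ order 3.
b·(c∘Ac): 48269611/3811092744·102/143 + 65673475/952773186·19113/7700 = 2517133365/13974006728 ≠ 1/8
b·Ac²: 48269611/3811092744·(-36/121) + 65673475/952773186·(-27949/15730) = -34399698139/272493131196 ≠ 1/12
b·A²c: 65673475/952773186·39/55 = 170751035/3493501682 ≠ 1/24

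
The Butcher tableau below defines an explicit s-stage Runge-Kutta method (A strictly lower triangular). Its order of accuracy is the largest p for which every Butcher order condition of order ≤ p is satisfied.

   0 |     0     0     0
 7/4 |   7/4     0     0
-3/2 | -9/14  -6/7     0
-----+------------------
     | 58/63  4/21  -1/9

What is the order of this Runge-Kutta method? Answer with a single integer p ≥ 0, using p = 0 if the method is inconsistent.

b = (58/63, 4/21, -1/9)
c = (0, 7/4, -3/2)
Ac = (0, 0, -3/2)
Σ b_i: 58/63·1 + 4/21·1 + (-1/9)·1 = 1 ✓
b·c: 4/21·7/4 + (-1/9)·(-3/2) = 1/2 ✓
b·c²: 4/21·49/16 + (-1/9)·9/4 = 1/3 ✓
b·Ac: (-1/9)·(-3/2) = 1/6 ✓; 3 stages ⇒ order 3.

3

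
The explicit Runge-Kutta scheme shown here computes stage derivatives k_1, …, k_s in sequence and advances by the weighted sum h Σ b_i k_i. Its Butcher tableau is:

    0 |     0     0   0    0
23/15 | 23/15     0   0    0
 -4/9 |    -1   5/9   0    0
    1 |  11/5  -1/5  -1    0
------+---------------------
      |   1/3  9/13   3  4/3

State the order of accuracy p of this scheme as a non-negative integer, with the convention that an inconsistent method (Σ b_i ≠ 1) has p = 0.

0

b = (1/3, 9/13, 3, 4/3)
c = (0, 23/15, -4/9, 1)
Ac = (0, 0, 23/27, 31/225)
Σ b_i: 1/3·1 + 9/13·1 + 3·1 + 4/3·1 = 209/39 ≠ 1 ⇒ order 0.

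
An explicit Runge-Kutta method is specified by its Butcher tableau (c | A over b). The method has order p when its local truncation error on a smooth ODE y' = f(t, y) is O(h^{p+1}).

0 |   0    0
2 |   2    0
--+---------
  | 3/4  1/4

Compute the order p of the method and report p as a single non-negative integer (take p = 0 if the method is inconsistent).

b = (3/4, 1/4)
c = (0, 2)
Σ b_i: 3/4·1 + 1/4·1 = 1 ✓
b·c: 1/4·2 = 1/2 ✓; 2 stages ⇒ order 2.

2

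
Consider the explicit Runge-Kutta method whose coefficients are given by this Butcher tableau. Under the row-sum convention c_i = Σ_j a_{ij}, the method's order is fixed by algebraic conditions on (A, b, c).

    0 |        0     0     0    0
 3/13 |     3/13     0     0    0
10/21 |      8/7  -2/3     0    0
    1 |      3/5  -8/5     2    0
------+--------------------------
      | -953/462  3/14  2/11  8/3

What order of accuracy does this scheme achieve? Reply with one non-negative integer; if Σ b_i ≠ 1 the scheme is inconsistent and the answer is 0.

b = (-953/462, 3/14, 2/11, 8/3)
c = (0, 3/13, 10/21, 1)
Ac = (0, 0, -2/13, 796/1365)
Σ b_i: (-953/462)·1 + 3/14·1 + 2/11·1 + 8/3·1 = 1 ✓
b·c: 3/14·3/13 + 2/11·10/21 + 8/3·1 = 5611/2002 ≠ 1/2 ⇒ order 1.

1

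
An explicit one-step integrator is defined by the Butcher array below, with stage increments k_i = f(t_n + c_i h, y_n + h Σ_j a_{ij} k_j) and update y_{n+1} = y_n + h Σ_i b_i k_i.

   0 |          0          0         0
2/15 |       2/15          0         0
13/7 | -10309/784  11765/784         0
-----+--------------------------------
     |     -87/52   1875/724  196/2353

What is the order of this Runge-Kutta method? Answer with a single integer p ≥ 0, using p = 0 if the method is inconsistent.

3

b = (-87/52, 1875/724, 196/2353)
c = (0, 2/15, 13/7)
Ac = (0, 0, 2353/1176)
Σ b_i: (-87/52)·1 + 1875/724·1 + 196/2353·1 = 1 ✓
b·c: 1875/724·2/15 + 196/2353·13/7 = 1/2 ✓
b·c²: 1875/724·4/225 + 196/2353·169/49 = 1/3 ✓
b·Ac: 196/2353·2353/1176 = 1/6 ✓; 3 stages ⇒ order 3.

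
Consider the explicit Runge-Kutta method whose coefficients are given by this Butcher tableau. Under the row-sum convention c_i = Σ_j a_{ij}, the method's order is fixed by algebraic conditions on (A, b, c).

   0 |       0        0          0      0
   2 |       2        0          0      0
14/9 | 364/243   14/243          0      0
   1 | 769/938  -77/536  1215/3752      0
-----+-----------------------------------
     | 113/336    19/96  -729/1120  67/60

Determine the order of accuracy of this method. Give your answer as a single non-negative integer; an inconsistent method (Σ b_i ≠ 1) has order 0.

4

b = (113/336, 19/96, -729/1120, 67/60)
c = (0, 2, 14/9, 1)
Ac = (0, 0, 28/243, 29/134)
Σ b_i: 113/336·1 + 19/96·1 + (-729/1120)·1 + 67/60·1 = 1 ✓
b·c: 19/96·2 + (-729/1120)·14/9 + 67/60·1 = 1/2 ✓
b·c²: 19/96·4 + (-729/1120)·196/81 + 67/60·1 = 1/3 ✓
b·Ac: (-729/1120)·28/243 + 67/60·29/134 = 1/6 ✓
b·c³: 19/96·8 + (-729/1120)·2744/729 + 67/60·1 = 1/4 ✓
b·(c∘Ac): (-729/1120)·392/2187 + 67/60·29/134 = 1/8 ✓
b·Ac²: (-729/1120)·56/243 + 67/60·14/67 = 1/12 ✓
b·A²c: 67/60·5/134 = 1/24 ✓; 4 stages ⇒ order 4.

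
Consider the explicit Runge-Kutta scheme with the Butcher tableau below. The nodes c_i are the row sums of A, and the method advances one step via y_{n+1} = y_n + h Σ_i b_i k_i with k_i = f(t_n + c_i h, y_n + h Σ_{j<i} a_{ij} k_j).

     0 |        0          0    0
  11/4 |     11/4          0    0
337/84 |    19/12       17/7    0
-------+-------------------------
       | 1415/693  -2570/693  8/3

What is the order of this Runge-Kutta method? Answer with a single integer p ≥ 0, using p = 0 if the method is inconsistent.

b = (1415/693, -2570/693, 8/3)
c = (0, 11/4, 337/84)
Ac = (0, 0, 187/28)
Σ b_i: 1415/693·1 + (-2570/693)·1 + 8/3·1 = 1 ✓
b·c: (-2570/693)·11/4 + 8/3·337/84 = 1/2 ✓
b·c²: (-2570/693)·121/16 + 8/3·113569/7056 = 157441/10584 ≠ 1/3 ⇒ order 2.
b·Ac: 8/3·187/28 = 374/21 ≠ 1/6

2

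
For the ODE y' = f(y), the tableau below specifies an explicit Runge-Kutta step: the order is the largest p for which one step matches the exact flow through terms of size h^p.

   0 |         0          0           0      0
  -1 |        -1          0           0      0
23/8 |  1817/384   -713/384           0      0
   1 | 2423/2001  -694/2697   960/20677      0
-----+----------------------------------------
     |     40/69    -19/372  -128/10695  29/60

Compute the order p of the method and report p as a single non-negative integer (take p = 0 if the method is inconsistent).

4

b = (40/69, -19/372, -128/10695, 29/60)
c = (0, -1, 23/8, 1)
Ac = (0, 0, 713/384, 34/87)
Σ b_i: 40/69·1 + (-19/372)·1 + (-128/10695)·1 + 29/60·1 = 1 ✓
b·c: (-19/372)·(-1) + (-128/10695)·23/8 + 29/60·1 = 1/2 ✓
b·c²: (-19/372)·1 + (-128/10695)·529/64 + 29/60·1 = 1/3 ✓
b·Ac: (-128/10695)·713/384 + 29/60·34/87 = 1/6 ✓
b·c³: (-19/372)·(-1) + (-128/10695)·12167/512 + 29/60·1 = 1/4 ✓
b·(c∘Ac): (-128/10695)·16399/3072 + 29/60·34/87 = 1/8 ✓
b·Ac²: (-128/10695)·(-713/384) + 29/60·11/87 = 1/12 ✓
b·A²c: 29/60·5/58 = 1/24 ✓; 4 stages ⇒ order 4.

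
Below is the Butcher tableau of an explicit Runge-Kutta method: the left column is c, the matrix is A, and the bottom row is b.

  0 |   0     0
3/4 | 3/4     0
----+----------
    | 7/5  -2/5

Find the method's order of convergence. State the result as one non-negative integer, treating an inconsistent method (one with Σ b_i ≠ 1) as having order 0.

b = (7/5, -2/5)
c = (0, 3/4)
Σ b_i: 7/5·1 + (-2/5)·1 = 1 ✓
b·c: (-2/5)·3/4 = -3/10 ≠ 1/2 ⇒ order 1.

1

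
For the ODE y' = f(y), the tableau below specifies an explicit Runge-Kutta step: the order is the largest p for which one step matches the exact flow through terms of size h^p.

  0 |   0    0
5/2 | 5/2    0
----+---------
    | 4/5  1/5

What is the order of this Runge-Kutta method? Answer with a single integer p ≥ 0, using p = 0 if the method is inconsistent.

2

b = (4/5, 1/5)
c = (0, 5/2)
Σ b_i: 4/5·1 + 1/5·1 = 1 ✓
b·c: 1/5·5/2 = 1/2 ✓; 2 stages ⇒ order 2.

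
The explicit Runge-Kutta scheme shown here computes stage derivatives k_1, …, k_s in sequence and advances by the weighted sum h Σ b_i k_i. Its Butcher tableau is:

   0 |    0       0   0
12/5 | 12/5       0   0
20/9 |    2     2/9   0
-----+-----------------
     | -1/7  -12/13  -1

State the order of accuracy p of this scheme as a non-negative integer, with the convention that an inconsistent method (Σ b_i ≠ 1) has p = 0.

b = (-1/7, -12/13, -1)
c = (0, 12/5, 20/9)
Ac = (0, 0, 8/15)
Σ b_i: (-1/7)·1 + (-12/13)·1 + (-1)·1 = -188/91 ≠ 1 ⇒ order 0.

0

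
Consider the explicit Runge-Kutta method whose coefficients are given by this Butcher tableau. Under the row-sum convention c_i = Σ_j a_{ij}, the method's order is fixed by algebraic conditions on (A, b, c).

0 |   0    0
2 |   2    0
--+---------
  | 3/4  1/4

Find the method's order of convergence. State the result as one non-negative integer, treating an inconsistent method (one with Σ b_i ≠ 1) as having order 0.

b = (3/4, 1/4)
c = (0, 2)
Σ b_i: 3/4·1 + 1/4·1 = 1 ✓
b·c: 1/4·2 = 1/2 ✓; 2 stages ⇒ order 2.

2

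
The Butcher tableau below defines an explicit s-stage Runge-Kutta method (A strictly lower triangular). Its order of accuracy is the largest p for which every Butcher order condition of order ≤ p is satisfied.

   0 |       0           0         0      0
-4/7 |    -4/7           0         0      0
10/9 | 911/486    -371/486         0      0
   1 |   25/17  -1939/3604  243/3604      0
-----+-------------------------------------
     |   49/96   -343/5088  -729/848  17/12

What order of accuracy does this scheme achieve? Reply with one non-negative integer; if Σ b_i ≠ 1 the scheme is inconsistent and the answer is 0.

4

b = (49/96, -343/5088, -729/848, 17/12)
c = (0, -4/7, 10/9, 1)
Ac = (0, 0, 106/243, 13/34)
Σ b_i: 49/96·1 + (-343/5088)·1 + (-729/848)·1 + 17/12·1 = 1 ✓
b·c: (-343/5088)·(-4/7) + (-729/848)·10/9 + 17/12·1 = 1/2 ✓
b·c²: (-343/5088)·16/49 + (-729/848)·100/81 + 17/12·1 = 1/3 ✓
b·Ac: (-729/848)·106/243 + 17/12·13/34 = 1/6 ✓
b·c³: (-343/5088)·(-64/343) + (-729/848)·1000/729 + 17/12·1 = 1/4 ✓
b·(c∘Ac): (-729/848)·1060/2187 + 17/12·13/34 = 1/8 ✓
b·Ac²: (-729/848)·(-424/1701) + 17/12·(-11/119) = 1/12 ✓
b·A²c: 17/12·1/34 = 1/24 ✓; 4 stages ⇒ order 4.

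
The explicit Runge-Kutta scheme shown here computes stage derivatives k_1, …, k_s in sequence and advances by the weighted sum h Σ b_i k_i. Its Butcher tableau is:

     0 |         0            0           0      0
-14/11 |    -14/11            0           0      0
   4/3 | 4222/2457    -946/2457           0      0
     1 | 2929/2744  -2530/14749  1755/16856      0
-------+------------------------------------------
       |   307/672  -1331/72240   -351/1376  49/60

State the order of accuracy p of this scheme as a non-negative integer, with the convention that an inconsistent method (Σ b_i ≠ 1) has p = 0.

4

b = (307/672, -1331/72240, -351/1376, 49/60)
c = (0, -14/11, 4/3, 1)
Ac = (0, 0, 172/351, 5/14)
Σ b_i: 307/672·1 + (-1331/72240)·1 + (-351/1376)·1 + 49/60·1 = 1 ✓
b·c: (-1331/72240)·(-14/11) + (-351/1376)·4/3 + 49/60·1 = 1/2 ✓
b·c²: (-1331/72240)·196/121 + (-351/1376)·16/9 + 49/60·1 = 1/3 ✓
b·Ac: (-351/1376)·172/351 + 49/60·5/14 = 1/6 ✓
b·c³: (-1331/72240)·(-2744/1331) + (-351/1376)·64/27 + 49/60·1 = 1/4 ✓
b·(c∘Ac): (-351/1376)·688/1053 + 49/60·5/14 = 1/8 ✓
b·Ac²: (-351/1376)·(-2408/3861) + 49/60·(-50/539) = 1/12 ✓
b·A²c: 49/60·5/98 = 1/24 ✓; 4 stages ⇒ order 4.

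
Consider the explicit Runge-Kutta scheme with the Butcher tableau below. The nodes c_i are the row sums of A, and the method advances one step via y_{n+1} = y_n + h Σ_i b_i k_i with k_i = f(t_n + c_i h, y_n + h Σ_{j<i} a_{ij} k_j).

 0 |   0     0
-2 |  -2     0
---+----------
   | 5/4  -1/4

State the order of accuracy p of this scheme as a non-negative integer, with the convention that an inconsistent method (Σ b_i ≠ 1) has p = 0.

2

b = (5/4, -1/4)
c = (0, -2)
Σ b_i: 5/4·1 + (-1/4)·1 = 1 ✓
b·c: (-1/4)·(-2) = 1/2 ✓; 2 stages ⇒ order 2.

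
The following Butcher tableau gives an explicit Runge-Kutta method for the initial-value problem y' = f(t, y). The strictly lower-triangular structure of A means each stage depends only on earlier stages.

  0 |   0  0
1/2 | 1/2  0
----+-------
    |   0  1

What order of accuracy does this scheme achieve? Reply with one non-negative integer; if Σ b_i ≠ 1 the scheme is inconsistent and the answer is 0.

b = (0, 1)
c = (0, 1/2)
Σ b_i: 1·1 = 1 ✓
b·c: 1·1/2 = 1/2 ✓; 2 stages ⇒ order 2.

2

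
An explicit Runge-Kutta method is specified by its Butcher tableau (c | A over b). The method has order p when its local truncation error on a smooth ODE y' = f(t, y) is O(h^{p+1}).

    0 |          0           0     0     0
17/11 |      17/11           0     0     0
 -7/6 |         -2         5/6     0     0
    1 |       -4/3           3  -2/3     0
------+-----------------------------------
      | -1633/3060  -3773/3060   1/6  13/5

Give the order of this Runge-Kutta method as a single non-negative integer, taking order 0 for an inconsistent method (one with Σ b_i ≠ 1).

2

b = (-1633/3060, -3773/3060, 1/6, 13/5)
c = (0, 17/11, -7/6, 1)
Ac = (0, 0, 85/66, 536/99)
Σ b_i: (-1633/3060)·1 + (-3773/3060)·1 + 1/6·1 + 13/5·1 = 1 ✓
b·c: (-3773/3060)·17/11 + 1/6·(-7/6) + 13/5·1 = 1/2 ✓
b·c²: (-3773/3060)·289/121 + 1/6·49/36 + 13/5·1 = -1403/11880 ≠ 1/3 ⇒ order 2.
b·Ac: 1/6·85/66 + 13/5·536/99 = 28297/1980 ≠ 1/6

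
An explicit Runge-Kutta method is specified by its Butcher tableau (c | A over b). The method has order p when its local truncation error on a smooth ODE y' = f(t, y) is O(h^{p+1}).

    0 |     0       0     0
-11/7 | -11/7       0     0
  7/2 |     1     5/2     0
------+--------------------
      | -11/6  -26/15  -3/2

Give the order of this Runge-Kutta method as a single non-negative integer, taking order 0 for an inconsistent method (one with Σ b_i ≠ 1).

0

b = (-11/6, -26/15, -3/2)
c = (0, -11/7, 7/2)
Ac = (0, 0, -55/14)
Σ b_i: (-11/6)·1 + (-26/15)·1 + (-3/2)·1 = -76/15 ≠ 1 ⇒ order 0.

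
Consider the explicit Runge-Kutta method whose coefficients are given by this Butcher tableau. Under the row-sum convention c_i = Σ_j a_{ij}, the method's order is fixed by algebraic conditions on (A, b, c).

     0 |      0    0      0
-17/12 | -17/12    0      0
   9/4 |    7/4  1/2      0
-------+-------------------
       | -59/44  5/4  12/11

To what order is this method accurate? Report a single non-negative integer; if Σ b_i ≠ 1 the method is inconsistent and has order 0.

b = (-59/44, 5/4, 12/11)
c = (0, -17/12, 9/4)
Ac = (0, 0, -17/24)
Σ b_i: (-59/44)·1 + 5/4·1 + 12/11·1 = 1 ✓
b·c: 5/4·(-17/12) + 12/11·9/4 = 361/528 ≠ 1/2 ⇒ order 1.

1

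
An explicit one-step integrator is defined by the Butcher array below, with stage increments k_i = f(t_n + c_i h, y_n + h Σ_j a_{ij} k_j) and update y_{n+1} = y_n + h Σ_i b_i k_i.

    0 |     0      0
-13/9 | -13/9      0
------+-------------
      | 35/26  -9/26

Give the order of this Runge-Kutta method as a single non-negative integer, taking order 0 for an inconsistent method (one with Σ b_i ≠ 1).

b = (35/26, -9/26)
c = (0, -13/9)
Σ b_i: 35/26·1 + (-9/26)·1 = 1 ✓
b·c: (-9/26)·(-13/9) = 1/2 ✓; 2 stages ⇒ order 2.

2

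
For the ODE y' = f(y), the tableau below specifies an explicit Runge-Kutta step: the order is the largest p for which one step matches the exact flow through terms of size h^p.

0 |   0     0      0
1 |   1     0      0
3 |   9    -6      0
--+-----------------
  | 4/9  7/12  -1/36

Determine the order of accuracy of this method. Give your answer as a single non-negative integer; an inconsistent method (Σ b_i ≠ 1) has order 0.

3

b = (4/9, 7/12, -1/36)
c = (0, 1, 3)
Ac = (0, 0, -6)
Σ b_i: 4/9·1 + 7/12·1 + (-1/36)·1 = 1 ✓
b·c: 7/12·1 + (-1/36)·3 = 1/2 ✓
b·c²: 7/12·1 + (-1/36)·9 = 1/3 ✓
b·Ac: (-1/36)·(-6) = 1/6 ✓; 3 stages ⇒ order 3.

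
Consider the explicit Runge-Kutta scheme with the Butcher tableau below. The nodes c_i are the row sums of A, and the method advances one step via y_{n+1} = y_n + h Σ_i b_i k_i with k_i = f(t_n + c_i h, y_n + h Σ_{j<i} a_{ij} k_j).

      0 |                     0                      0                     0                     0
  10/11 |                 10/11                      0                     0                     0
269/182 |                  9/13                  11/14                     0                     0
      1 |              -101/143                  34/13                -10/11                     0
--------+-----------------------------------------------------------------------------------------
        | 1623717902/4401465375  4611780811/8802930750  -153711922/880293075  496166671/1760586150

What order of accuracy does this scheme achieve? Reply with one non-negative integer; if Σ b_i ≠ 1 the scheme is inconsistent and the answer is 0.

3

b = (1623717902/4401465375, 4611780811/8802930750, -153711922/880293075, 496166671/1760586150)
c = (0, 10/11, 269/182, 1)
Ac = (0, 0, 5/7, 1035/1001)
Σ b_i: 1623717902/4401465375·1 + 4611780811/8802930750·1 + (-153711922/880293075)·1 + 496166671/1760586150·1 = 1 ✓
b·c: 4611780811/8802930750·10/11 + (-153711922/880293075)·269/182 + 496166671/1760586150·1 = 1/2 ✓
b·c²: 4611780811/8802930750·100/121 + (-153711922/880293075)·72361/33124 + 496166671/1760586150·1 = 1/3 ✓
b·Ac: (-153711922/880293075)·5/7 + 496166671/1760586150·1035/1001 = 1/6 ✓
b·c³: 4611780811/8802930750·1000/1331 + (-153711922/880293075)·19465109/6028568 + 496166671/1760586150·1 = 131152954941/1174897824100 ≠ 1/4 ⇒ order 3.
b·(c∘Ac): (-153711922/880293075)·1345/1274 + 496166671/1760586150·1035/1001 = 37692583/352117230 ≠ 1/8
b·Ac²: (-153711922/880293075)·50/77 + 496166671/1760586150·351745/2004002 = -15020080087/234979564820 ≠ 1/12
b·A²c: 496166671/1760586150·(-50/77) = -6443723/35211723 ≠ 1/24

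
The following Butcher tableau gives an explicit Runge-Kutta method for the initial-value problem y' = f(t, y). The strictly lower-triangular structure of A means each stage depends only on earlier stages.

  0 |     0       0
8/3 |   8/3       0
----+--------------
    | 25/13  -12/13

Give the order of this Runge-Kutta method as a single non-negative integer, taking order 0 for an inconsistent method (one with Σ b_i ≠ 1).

b = (25/13, -12/13)
c = (0, 8/3)
Σ b_i: 25/13·1 + (-12/13)·1 = 1 ✓
b·c: (-12/13)·8/3 = -32/13 ≠ 1/2 ⇒ order 1.

1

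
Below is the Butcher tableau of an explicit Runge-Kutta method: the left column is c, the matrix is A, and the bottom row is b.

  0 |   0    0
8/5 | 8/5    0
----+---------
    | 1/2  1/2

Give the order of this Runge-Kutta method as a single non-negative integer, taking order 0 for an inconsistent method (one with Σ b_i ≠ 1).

1

b = (1/2, 1/2)
c = (0, 8/5)
Σ b_i: 1/2·1 + 1/2·1 = 1 ✓
b·c: 1/2·8/5 = 4/5 ≠ 1/2 ⇒ order 1.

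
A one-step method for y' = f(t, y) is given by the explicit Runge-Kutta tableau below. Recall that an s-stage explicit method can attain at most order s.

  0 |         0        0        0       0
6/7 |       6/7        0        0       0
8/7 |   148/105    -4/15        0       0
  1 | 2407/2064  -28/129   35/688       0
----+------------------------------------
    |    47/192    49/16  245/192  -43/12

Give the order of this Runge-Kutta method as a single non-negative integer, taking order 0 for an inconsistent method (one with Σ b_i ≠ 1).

b = (47/192, 49/16, 245/192, -43/12)
c = (0, 6/7, 8/7, 1)
Ac = (0, 0, -8/35, -11/86)
Σ b_i: 47/192·1 + 49/16·1 + 245/192·1 + (-43/12)·1 = 1 ✓
b·c: 49/16·6/7 + 245/192·8/7 + (-43/12)·1 = 1/2 ✓
b·c²: 49/16·36/49 + 245/192·64/49 + (-43/12)·1 = 1/3 ✓
b·Ac: 245/192·(-8/35) + (-43/12)·(-11/86) = 1/6 ✓
b·c³: 49/16·216/343 + 245/192·512/343 + (-43/12)·1 = 1/4 ✓
b·(c∘Ac): 245/192·(-64/245) + (-43/12)·(-11/86) = 1/8 ✓
b·Ac²: 245/192·(-48/245) + (-43/12)·(-4/43) = 1/12 ✓
b·A²c: (-43/12)·(-1/86) = 1/24 ✓; 4 stages ⇒ order 4.

4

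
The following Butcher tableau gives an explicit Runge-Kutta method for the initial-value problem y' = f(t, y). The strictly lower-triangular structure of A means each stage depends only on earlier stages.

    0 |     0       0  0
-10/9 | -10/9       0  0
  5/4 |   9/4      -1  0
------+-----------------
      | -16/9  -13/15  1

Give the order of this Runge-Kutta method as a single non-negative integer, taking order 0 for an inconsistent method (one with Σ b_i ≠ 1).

b = (-16/9, -13/15, 1)
c = (0, -10/9, 5/4)
Ac = (0, 0, 10/9)
Σ b_i: (-16/9)·1 + (-13/15)·1 + 1·1 = -74/45 ≠ 1 ⇒ order 0.

0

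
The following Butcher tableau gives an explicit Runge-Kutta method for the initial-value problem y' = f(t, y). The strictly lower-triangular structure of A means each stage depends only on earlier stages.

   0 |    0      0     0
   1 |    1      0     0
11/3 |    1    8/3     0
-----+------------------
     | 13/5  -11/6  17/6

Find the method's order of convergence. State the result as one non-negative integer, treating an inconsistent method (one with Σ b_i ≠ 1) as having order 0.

0

b = (13/5, -11/6, 17/6)
c = (0, 1, 11/3)
Ac = (0, 0, 8/3)
Σ b_i: 13/5·1 + (-11/6)·1 + 17/6·1 = 18/5 ≠ 1 ⇒ order 0.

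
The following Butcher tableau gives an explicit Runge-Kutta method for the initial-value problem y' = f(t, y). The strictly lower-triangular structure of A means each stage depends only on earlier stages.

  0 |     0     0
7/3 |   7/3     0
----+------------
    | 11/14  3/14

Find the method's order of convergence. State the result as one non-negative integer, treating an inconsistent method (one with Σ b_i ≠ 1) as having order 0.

b = (11/14, 3/14)
c = (0, 7/3)
Σ b_i: 11/14·1 + 3/14·1 = 1 ✓
b·c: 3/14·7/3 = 1/2 ✓; 2 stages ⇒ order 2.

2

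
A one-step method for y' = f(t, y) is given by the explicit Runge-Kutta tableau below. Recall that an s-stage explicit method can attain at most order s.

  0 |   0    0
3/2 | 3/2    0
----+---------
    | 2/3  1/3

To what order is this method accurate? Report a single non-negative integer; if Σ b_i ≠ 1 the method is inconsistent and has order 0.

b = (2/3, 1/3)
c = (0, 3/2)
Σ b_i: 2/3·1 + 1/3·1 = 1 ✓
b·c: 1/3·3/2 = 1/2 ✓; 2 stages ⇒ order 2.

2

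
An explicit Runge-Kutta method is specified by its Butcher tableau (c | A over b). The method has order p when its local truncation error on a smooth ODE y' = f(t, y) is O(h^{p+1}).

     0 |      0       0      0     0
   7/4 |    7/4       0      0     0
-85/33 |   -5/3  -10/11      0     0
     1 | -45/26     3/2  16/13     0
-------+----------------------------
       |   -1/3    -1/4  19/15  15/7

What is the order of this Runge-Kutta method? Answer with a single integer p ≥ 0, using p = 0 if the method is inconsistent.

b = (-1/3, -1/4, 19/15, 15/7)
c = (0, 7/4, -85/33, 1)
Ac = (0, 0, -35/22, -1871/3432)
Σ b_i: (-1/3)·1 + (-1/4)·1 + 19/15·1 + 15/7·1 = 1187/420 ≠ 1 ⇒ order 0.

0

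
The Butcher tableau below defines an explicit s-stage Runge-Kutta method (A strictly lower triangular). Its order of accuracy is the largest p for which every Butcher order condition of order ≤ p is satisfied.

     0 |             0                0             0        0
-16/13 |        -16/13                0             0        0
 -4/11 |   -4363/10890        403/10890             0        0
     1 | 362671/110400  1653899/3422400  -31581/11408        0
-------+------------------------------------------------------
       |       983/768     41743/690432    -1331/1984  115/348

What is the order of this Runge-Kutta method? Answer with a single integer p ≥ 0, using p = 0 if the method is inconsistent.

b = (983/768, 41743/690432, -1331/1984, 115/348)
c = (0, -16/13, -4/11, 1)
Ac = (0, 0, -248/5445, 1421/3450)
Σ b_i: 983/768·1 + 41743/690432·1 + (-1331/1984)·1 + 115/348·1 = 1 ✓
b·c: 41743/690432·(-16/13) + (-1331/1984)·(-4/11) + 115/348·1 = 1/2 ✓
b·c²: 41743/690432·256/169 + (-1331/1984)·16/121 + 115/348·1 = 1/3 ✓
b·Ac: (-1331/1984)·(-248/5445) + 115/348·1421/3450 = 1/6 ✓
b·c³: 41743/690432·(-4096/2197) + (-1331/1984)·(-64/1331) + 115/348·1 = 1/4 ✓
b·(c∘Ac): (-1331/1984)·992/59895 + 115/348·1421/3450 = 1/8 ✓
b·Ac²: (-1331/1984)·3968/70785 + 115/348·8207/22425 = 1/12 ✓
b·A²c: 115/348·29/230 = 1/24 ✓; 4 stages ⇒ order 4.

4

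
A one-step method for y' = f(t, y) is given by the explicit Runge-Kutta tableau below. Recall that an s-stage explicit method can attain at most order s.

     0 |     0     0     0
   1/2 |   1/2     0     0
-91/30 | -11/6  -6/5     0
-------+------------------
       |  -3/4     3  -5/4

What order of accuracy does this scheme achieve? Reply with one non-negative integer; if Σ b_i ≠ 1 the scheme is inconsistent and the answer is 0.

b = (-3/4, 3, -5/4)
c = (0, 1/2, -91/30)
Ac = (0, 0, -3/5)
Σ b_i: (-3/4)·1 + 3·1 + (-5/4)·1 = 1 ✓
b·c: 3·1/2 + (-5/4)·(-91/30) = 127/24 ≠ 1/2 ⇒ order 1.

1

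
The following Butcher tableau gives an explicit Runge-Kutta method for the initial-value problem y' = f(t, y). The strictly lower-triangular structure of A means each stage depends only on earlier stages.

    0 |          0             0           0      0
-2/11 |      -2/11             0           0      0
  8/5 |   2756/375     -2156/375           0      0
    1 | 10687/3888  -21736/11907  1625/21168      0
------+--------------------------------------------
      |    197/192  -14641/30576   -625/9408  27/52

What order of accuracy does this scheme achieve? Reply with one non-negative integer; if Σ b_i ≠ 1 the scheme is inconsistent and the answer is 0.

4

b = (197/192, -14641/30576, -625/9408, 27/52)
c = (0, -2/11, 8/5, 1)
Ac = (0, 0, 392/375, 221/486)
Σ b_i: 197/192·1 + (-14641/30576)·1 + (-625/9408)·1 + 27/52·1 = 1 ✓
b·c: (-14641/30576)·(-2/11) + (-625/9408)·8/5 + 27/52·1 = 1/2 ✓
b·c²: (-14641/30576)·4/121 + (-625/9408)·64/25 + 27/52·1 = 1/3 ✓
b·Ac: (-625/9408)·392/375 + 27/52·221/486 = 1/6 ✓
b·c³: (-14641/30576)·(-8/1331) + (-625/9408)·512/125 + 27/52·1 = 1/4 ✓
b·(c∘Ac): (-625/9408)·3136/1875 + 27/52·221/486 = 1/8 ✓
b·Ac²: (-625/9408)·(-784/4125) + 27/52·364/2673 = 1/12 ✓
b·A²c: 27/52·13/162 = 1/24 ✓; 4 stages ⇒ order 4.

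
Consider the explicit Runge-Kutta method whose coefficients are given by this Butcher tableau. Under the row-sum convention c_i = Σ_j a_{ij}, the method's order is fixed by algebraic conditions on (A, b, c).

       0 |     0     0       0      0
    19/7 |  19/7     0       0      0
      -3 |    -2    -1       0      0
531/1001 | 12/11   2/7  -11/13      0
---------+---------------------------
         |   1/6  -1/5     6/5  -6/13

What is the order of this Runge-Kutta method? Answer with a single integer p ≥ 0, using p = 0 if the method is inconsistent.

b = (1/6, -1/5, 6/5, -6/13)
c = (0, 19/7, -3, 531/1001)
Ac = (0, 0, -19/7, 2111/637)
Σ b_i: 1/6·1 + (-1/5)·1 + 6/5·1 + (-6/13)·1 = 55/78 ≠ 1 ⇒ order 0.

0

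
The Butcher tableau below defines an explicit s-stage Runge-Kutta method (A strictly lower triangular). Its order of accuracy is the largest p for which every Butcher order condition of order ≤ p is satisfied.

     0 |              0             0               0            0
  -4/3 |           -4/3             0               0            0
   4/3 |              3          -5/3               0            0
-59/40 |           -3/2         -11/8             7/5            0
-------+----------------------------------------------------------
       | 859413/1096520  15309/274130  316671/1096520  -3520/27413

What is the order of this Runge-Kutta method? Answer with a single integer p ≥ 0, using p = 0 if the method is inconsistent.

b = (859413/1096520, 15309/274130, 316671/1096520, -3520/27413)
c = (0, -4/3, 4/3, -59/40)
Ac = (0, 0, 20/9, 37/10)
Σ b_i: 859413/1096520·1 + 15309/274130·1 + 316671/1096520·1 + (-3520/27413)·1 = 1 ✓
b·c: 15309/274130·(-4/3) + 316671/1096520·4/3 + (-3520/27413)·(-59/40) = 1/2 ✓
b·c²: 15309/274130·16/9 + 316671/1096520·16/9 + (-3520/27413)·3481/1600 = 1/3 ✓
b·Ac: 316671/1096520·20/9 + (-3520/27413)·37/10 = 1/6 ✓
b·c³: 15309/274130·(-64/27) + 316671/1096520·64/27 + (-3520/27413)·(-205379/64000) = 47578921/49343400 ≠ 1/4 ⇒ order 3.
b·(c∘Ac): 316671/1096520·80/27 + (-3520/27413)·(-2183/400) = 1920038/1233585 ≠ 1/8
b·Ac²: 316671/1096520·(-80/27) + (-3520/27413)·2/45 = -212522/246717 ≠ 1/12
b·A²c: (-3520/27413)·28/9 = -98560/246717 ≠ 1/24

3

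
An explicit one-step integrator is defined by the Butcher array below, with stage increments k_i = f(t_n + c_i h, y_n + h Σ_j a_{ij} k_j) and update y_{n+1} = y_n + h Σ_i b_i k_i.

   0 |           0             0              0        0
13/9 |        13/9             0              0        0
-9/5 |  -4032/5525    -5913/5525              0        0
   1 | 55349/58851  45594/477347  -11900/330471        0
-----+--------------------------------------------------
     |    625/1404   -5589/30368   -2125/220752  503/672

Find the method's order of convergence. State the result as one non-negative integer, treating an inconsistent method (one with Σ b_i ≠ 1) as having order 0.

4

b = (625/1404, -5589/30368, -2125/220752, 503/672)
c = (0, 13/9, -9/5, 1)
Ac = (0, 0, -657/425, 102/503)
Σ b_i: 625/1404·1 + (-5589/30368)·1 + (-2125/220752)·1 + 503/672·1 = 1 ✓
b·c: (-5589/30368)·13/9 + (-2125/220752)·(-9/5) + 503/672·1 = 1/2 ✓
b·c²: (-5589/30368)·169/81 + (-2125/220752)·81/25 + 503/672·1 = 1/3 ✓
b·Ac: (-2125/220752)·(-657/425) + 503/672·102/503 = 1/6 ✓
b·c³: (-5589/30368)·2197/729 + (-2125/220752)·(-729/125) + 503/672·1 = 1/4 ✓
b·(c∘Ac): (-2125/220752)·5913/2125 + 503/672·102/503 = 1/8 ✓
b·Ac²: (-2125/220752)·(-949/425) + 503/672·374/4527 = 1/12 ✓
b·A²c: 503/672·28/503 = 1/24 ✓; 4 stages ⇒ order 4.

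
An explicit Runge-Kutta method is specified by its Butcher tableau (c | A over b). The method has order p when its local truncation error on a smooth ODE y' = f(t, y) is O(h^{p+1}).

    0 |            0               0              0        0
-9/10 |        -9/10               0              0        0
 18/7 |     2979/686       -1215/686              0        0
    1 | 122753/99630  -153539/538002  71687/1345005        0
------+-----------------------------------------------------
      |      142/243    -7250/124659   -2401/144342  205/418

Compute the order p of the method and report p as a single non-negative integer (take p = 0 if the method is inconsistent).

b = (142/243, -7250/124659, -2401/144342, 205/418)
c = (0, -9/10, 18/7, 1)
Ac = (0, 0, 2187/1372, 323/820)
Σ b_i: 142/243·1 + (-7250/124659)·1 + (-2401/144342)·1 + 205/418·1 = 1 ✓
b·c: (-7250/124659)·(-9/10) + (-2401/144342)·18/7 + 205/418·1 = 1/2 ✓
b·c²: (-7250/124659)·81/100 + (-2401/144342)·324/49 + 205/418·1 = 1/3 ✓
b·Ac: (-2401/144342)·2187/1372 + 205/418·323/820 = 1/6 ✓
b·c³: (-7250/124659)·(-729/1000) + (-2401/144342)·5832/343 + 205/418·1 = 1/4 ✓
b·(c∘Ac): (-2401/144342)·19683/4802 + 205/418·323/820 = 1/8 ✓
b·Ac²: (-2401/144342)·(-19683/13720) + 205/418·2983/24600 = 1/12 ✓
b·A²c: 205/418·209/2460 = 1/24 ✓; 4 stages ⇒ order 4.

4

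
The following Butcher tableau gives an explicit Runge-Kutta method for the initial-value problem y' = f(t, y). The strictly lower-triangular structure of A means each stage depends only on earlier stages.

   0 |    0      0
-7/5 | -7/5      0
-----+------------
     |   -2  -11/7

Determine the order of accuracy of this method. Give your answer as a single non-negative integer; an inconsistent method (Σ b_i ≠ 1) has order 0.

b = (-2, -11/7)
c = (0, -7/5)
Σ b_i: (-2)·1 + (-11/7)·1 = -25/7 ≠ 1 ⇒ order 0.

0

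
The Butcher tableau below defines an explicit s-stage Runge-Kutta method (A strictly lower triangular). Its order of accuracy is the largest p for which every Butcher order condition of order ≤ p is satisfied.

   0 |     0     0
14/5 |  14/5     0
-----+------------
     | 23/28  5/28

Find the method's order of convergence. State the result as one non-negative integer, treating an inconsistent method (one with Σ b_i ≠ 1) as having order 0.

2

b = (23/28, 5/28)
c = (0, 14/5)
Σ b_i: 23/28·1 + 5/28·1 = 1 ✓
b·c: 5/28·14/5 = 1/2 ✓; 2 stages ⇒ order 2.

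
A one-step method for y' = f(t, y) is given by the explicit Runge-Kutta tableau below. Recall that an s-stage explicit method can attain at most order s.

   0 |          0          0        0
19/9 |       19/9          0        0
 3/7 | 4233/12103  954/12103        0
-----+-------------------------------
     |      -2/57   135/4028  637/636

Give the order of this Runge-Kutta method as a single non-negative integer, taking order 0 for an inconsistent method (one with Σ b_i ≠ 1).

b = (-2/57, 135/4028, 637/636)
c = (0, 19/9, 3/7)
Ac = (0, 0, 106/637)
Σ b_i: (-2/57)·1 + 135/4028·1 + 637/636·1 = 1 ✓
b·c: 135/4028·19/9 + 637/636·3/7 = 1/2 ✓
b·c²: 135/4028·361/81 + 637/636·9/49 = 1/3 ✓
b·Ac: 637/636·106/637 = 1/6 ✓; 3 stages ⇒ order 3.

3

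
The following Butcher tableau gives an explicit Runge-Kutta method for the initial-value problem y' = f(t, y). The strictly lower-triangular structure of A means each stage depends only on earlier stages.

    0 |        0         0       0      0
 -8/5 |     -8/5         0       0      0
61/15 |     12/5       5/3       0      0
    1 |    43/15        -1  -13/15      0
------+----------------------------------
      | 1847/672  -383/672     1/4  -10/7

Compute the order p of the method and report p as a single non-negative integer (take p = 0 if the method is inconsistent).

b = (1847/672, -383/672, 1/4, -10/7)
c = (0, -8/5, 61/15, 1)
Ac = (0, 0, -8/3, -433/225)
Σ b_i: 1847/672·1 + (-383/672)·1 + 1/4·1 + (-10/7)·1 = 1 ✓
b·c: (-383/672)·(-8/5) + 1/4·61/15 + (-10/7)·1 = 1/2 ✓
b·c²: (-383/672)·64/25 + 1/4·3721/225 + (-10/7)·1 = 1571/1260 ≠ 1/3 ⇒ order 2.
b·Ac: 1/4·(-8/3) + (-10/7)·(-433/225) = 656/315 ≠ 1/6

2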